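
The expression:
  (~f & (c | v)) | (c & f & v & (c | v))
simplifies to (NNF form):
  (c & v) | (c & ~f) | (v & ~f)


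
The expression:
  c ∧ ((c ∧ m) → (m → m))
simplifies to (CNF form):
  c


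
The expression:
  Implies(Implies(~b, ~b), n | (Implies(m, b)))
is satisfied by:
  {n: True, b: True, m: False}
  {n: True, m: False, b: False}
  {b: True, m: False, n: False}
  {b: False, m: False, n: False}
  {n: True, b: True, m: True}
  {n: True, m: True, b: False}
  {b: True, m: True, n: False}


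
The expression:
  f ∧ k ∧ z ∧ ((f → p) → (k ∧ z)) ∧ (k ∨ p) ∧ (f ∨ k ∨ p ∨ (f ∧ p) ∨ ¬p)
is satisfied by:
  {z: True, f: True, k: True}


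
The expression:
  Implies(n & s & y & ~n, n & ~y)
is always true.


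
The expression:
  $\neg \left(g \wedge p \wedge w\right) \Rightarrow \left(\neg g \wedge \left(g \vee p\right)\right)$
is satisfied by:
  {p: True, w: True, g: False}
  {p: True, g: False, w: False}
  {p: True, w: True, g: True}


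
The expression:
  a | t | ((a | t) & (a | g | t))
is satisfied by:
  {a: True, t: True}
  {a: True, t: False}
  {t: True, a: False}


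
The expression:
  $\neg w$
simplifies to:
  $\neg w$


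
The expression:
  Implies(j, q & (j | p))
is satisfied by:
  {q: True, j: False}
  {j: False, q: False}
  {j: True, q: True}


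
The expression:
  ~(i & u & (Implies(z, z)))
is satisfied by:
  {u: False, i: False}
  {i: True, u: False}
  {u: True, i: False}


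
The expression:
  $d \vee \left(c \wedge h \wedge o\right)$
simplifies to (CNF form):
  $\left(c \vee d\right) \wedge \left(d \vee h\right) \wedge \left(d \vee o\right)$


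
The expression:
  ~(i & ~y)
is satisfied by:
  {y: True, i: False}
  {i: False, y: False}
  {i: True, y: True}


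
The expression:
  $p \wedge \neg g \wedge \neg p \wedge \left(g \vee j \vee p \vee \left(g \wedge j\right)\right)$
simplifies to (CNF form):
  $\text{False}$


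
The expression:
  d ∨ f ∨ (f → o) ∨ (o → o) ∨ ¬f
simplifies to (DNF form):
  True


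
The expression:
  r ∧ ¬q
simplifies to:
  r ∧ ¬q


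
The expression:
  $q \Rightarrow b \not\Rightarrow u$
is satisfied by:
  {b: True, u: False, q: False}
  {u: False, q: False, b: False}
  {b: True, u: True, q: False}
  {u: True, b: False, q: False}
  {q: True, b: True, u: False}


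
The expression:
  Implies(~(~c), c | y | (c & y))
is always true.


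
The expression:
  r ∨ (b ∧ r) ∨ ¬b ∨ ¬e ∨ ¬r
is always true.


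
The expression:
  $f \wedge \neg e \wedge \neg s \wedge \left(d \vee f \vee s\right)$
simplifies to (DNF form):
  $f \wedge \neg e \wedge \neg s$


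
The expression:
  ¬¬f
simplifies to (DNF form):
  f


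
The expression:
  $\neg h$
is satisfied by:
  {h: False}


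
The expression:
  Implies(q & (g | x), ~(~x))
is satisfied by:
  {x: True, g: False, q: False}
  {g: False, q: False, x: False}
  {x: True, q: True, g: False}
  {q: True, g: False, x: False}
  {x: True, g: True, q: False}
  {g: True, x: False, q: False}
  {x: True, q: True, g: True}


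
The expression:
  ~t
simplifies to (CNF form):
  ~t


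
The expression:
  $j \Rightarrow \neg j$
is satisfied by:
  {j: False}


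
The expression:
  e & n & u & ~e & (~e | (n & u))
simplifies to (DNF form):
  False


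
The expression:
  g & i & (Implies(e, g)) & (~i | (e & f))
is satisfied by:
  {i: True, g: True, e: True, f: True}


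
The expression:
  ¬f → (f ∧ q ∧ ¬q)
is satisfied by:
  {f: True}


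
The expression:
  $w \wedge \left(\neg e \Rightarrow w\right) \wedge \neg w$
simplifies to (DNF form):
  $\text{False}$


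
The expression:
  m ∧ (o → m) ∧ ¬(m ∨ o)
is never true.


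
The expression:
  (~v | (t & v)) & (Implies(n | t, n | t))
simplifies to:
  t | ~v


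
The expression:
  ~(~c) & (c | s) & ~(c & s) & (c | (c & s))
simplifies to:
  c & ~s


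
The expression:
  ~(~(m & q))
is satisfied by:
  {m: True, q: True}


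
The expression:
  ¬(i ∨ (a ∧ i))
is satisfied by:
  {i: False}


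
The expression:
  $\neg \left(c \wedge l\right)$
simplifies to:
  $\neg c \vee \neg l$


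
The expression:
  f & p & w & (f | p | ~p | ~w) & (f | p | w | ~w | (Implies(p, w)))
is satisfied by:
  {p: True, w: True, f: True}


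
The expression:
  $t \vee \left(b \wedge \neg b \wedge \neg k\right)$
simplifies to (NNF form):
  $t$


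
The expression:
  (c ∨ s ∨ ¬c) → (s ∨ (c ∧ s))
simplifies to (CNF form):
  s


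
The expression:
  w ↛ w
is never true.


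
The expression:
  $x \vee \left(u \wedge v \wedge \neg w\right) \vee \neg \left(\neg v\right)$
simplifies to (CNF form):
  $v \vee x$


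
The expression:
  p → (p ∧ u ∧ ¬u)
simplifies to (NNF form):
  ¬p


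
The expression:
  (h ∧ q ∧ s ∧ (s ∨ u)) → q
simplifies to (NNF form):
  True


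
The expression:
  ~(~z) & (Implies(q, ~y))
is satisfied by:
  {z: True, q: False, y: False}
  {z: True, y: True, q: False}
  {z: True, q: True, y: False}


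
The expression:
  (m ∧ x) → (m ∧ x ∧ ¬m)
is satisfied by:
  {m: False, x: False}
  {x: True, m: False}
  {m: True, x: False}


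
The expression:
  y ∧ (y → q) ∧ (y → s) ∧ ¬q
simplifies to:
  False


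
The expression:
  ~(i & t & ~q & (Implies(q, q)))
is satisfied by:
  {q: True, t: False, i: False}
  {t: False, i: False, q: False}
  {i: True, q: True, t: False}
  {i: True, t: False, q: False}
  {q: True, t: True, i: False}
  {t: True, q: False, i: False}
  {i: True, t: True, q: True}


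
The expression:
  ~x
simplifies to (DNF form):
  ~x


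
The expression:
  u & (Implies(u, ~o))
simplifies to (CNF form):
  u & ~o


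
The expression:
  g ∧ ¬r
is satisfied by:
  {g: True, r: False}


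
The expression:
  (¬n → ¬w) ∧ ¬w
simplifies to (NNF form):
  ¬w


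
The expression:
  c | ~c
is always true.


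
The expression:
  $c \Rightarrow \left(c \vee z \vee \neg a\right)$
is always true.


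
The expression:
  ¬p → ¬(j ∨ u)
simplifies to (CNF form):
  (p ∨ ¬j) ∧ (p ∨ ¬u)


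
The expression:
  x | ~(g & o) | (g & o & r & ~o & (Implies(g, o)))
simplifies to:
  x | ~g | ~o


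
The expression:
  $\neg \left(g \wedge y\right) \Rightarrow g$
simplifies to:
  $g$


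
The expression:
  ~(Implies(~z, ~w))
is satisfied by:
  {w: True, z: False}


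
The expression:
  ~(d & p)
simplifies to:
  ~d | ~p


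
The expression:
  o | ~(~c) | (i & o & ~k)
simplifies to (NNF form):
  c | o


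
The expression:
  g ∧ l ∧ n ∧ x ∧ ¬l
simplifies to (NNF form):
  False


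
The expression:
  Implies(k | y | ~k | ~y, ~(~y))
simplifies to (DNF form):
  y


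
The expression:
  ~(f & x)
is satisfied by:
  {x: False, f: False}
  {f: True, x: False}
  {x: True, f: False}


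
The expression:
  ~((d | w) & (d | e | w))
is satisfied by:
  {d: False, w: False}


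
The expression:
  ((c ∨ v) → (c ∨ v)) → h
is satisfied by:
  {h: True}


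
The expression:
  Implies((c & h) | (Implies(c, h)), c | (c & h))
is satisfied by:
  {c: True}


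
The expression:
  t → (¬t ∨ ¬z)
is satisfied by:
  {t: False, z: False}
  {z: True, t: False}
  {t: True, z: False}


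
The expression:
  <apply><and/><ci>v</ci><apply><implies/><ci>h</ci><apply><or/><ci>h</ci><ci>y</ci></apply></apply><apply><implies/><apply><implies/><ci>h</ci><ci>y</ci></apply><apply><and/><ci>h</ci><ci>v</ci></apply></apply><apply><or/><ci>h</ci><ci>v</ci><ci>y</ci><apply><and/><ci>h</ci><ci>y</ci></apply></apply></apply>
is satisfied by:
  {h: True, v: True}


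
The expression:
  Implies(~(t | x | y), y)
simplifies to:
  t | x | y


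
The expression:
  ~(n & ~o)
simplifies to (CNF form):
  o | ~n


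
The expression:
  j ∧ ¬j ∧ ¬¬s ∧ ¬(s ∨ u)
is never true.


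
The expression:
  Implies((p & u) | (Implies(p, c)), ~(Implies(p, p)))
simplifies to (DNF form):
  p & ~c & ~u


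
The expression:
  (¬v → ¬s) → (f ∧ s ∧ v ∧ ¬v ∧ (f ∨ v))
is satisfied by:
  {s: True, v: False}


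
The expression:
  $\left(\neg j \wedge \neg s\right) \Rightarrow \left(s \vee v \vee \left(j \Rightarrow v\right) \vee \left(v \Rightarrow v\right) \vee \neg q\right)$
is always true.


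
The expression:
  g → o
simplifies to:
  o ∨ ¬g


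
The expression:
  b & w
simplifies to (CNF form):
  b & w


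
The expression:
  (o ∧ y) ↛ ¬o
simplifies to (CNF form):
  o ∧ y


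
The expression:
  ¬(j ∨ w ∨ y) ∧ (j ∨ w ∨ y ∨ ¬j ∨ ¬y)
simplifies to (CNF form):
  ¬j ∧ ¬w ∧ ¬y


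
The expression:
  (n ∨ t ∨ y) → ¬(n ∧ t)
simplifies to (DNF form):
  ¬n ∨ ¬t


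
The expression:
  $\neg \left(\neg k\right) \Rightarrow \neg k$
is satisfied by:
  {k: False}


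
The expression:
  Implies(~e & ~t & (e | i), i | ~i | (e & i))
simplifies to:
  True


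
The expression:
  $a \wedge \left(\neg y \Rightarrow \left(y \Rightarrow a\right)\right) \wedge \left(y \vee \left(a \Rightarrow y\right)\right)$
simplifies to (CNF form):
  $a \wedge y$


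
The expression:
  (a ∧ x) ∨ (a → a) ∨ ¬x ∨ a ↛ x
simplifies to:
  True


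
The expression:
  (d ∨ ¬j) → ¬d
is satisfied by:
  {d: False}


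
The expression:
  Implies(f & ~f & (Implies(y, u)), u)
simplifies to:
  True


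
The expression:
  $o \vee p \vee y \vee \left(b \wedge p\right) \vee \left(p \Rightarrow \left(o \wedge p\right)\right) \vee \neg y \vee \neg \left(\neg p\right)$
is always true.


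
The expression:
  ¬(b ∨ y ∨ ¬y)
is never true.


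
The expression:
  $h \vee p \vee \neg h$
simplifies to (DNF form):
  $\text{True}$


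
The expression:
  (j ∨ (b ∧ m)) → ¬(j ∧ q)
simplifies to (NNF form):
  ¬j ∨ ¬q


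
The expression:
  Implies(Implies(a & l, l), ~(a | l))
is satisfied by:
  {l: False, a: False}


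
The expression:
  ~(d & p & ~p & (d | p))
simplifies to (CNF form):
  True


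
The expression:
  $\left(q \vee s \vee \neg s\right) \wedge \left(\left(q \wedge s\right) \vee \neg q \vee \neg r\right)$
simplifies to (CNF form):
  $s \vee \neg q \vee \neg r$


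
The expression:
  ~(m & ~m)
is always true.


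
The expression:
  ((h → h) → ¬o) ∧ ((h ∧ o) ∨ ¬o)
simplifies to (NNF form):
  ¬o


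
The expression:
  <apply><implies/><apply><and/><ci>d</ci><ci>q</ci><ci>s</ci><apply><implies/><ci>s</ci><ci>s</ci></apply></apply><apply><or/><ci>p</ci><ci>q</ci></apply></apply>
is always true.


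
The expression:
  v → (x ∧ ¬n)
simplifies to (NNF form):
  (x ∧ ¬n) ∨ ¬v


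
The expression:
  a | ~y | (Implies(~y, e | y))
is always true.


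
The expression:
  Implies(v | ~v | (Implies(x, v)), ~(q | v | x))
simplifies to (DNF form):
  ~q & ~v & ~x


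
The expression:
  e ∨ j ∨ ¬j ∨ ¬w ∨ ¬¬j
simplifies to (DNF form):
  True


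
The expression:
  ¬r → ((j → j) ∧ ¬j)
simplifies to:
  r ∨ ¬j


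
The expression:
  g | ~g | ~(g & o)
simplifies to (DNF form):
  True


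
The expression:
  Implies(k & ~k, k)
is always true.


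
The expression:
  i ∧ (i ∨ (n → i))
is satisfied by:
  {i: True}


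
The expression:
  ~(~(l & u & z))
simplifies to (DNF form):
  l & u & z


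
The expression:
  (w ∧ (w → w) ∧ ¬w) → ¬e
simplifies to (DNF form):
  True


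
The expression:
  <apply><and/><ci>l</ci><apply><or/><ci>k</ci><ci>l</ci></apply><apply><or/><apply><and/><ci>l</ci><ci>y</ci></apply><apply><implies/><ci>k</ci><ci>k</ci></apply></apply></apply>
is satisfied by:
  {l: True}


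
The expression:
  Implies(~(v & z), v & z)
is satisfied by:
  {z: True, v: True}


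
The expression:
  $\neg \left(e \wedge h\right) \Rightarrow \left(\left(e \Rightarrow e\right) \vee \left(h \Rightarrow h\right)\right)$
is always true.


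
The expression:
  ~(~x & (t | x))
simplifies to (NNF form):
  x | ~t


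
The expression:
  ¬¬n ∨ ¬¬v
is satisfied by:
  {n: True, v: True}
  {n: True, v: False}
  {v: True, n: False}


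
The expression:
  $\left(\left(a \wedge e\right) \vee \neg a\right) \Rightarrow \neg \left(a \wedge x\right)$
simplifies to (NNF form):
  $\neg a \vee \neg e \vee \neg x$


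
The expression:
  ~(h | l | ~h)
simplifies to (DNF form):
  False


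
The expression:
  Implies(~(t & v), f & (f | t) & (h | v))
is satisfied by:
  {t: True, v: True, h: True, f: True}
  {t: True, v: True, f: True, h: False}
  {v: True, h: True, f: True, t: False}
  {v: True, f: True, h: False, t: False}
  {v: True, h: True, t: True, f: False}
  {v: True, t: True, f: False, h: False}
  {t: True, h: True, f: True, v: False}
  {h: True, f: True, t: False, v: False}


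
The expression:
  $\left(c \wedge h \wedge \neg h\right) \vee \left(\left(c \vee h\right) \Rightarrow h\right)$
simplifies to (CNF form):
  $h \vee \neg c$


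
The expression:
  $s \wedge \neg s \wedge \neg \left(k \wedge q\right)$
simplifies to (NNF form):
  $\text{False}$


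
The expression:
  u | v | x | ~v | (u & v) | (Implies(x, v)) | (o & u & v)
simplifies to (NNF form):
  True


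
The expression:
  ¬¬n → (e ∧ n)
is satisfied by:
  {e: True, n: False}
  {n: False, e: False}
  {n: True, e: True}


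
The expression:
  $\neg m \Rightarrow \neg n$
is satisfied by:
  {m: True, n: False}
  {n: False, m: False}
  {n: True, m: True}


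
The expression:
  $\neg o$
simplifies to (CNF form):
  $\neg o$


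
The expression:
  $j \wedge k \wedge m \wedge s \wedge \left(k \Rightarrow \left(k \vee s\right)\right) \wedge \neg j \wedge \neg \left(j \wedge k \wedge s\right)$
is never true.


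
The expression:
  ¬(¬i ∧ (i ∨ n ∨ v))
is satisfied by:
  {i: True, n: False, v: False}
  {i: True, v: True, n: False}
  {i: True, n: True, v: False}
  {i: True, v: True, n: True}
  {v: False, n: False, i: False}


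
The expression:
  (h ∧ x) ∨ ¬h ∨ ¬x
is always true.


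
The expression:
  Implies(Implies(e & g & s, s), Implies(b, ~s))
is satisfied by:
  {s: False, b: False}
  {b: True, s: False}
  {s: True, b: False}


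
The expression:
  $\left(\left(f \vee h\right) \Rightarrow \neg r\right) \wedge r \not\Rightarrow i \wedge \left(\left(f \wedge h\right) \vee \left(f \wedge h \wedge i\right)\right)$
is never true.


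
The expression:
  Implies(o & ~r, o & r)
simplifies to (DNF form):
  r | ~o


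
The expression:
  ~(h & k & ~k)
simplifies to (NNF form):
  True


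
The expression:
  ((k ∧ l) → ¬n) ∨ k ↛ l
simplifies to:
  ¬k ∨ ¬l ∨ ¬n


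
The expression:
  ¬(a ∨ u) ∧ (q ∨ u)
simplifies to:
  q ∧ ¬a ∧ ¬u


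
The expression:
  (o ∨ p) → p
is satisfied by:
  {p: True, o: False}
  {o: False, p: False}
  {o: True, p: True}


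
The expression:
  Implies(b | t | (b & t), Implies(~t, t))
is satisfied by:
  {t: True, b: False}
  {b: False, t: False}
  {b: True, t: True}


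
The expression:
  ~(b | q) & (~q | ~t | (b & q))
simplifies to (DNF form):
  ~b & ~q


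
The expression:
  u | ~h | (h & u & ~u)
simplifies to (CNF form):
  u | ~h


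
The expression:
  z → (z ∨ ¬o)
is always true.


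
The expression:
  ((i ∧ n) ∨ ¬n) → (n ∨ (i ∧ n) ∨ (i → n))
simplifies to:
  n ∨ ¬i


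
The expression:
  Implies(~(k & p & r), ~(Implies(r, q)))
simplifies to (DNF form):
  (r & ~q) | (k & p & r) | (k & r & ~q) | (p & r & ~q)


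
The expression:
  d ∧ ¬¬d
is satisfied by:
  {d: True}


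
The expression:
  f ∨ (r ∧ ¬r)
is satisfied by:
  {f: True}


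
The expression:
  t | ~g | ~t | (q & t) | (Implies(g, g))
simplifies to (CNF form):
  True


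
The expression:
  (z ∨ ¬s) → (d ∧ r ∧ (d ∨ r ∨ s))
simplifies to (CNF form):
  (d ∨ s) ∧ (d ∨ ¬z) ∧ (r ∨ s) ∧ (r ∨ ¬z)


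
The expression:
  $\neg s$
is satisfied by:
  {s: False}


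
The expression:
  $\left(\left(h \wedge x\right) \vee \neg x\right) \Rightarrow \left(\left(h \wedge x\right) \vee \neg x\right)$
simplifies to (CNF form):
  $\text{True}$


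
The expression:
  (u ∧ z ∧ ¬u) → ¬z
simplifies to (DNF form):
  True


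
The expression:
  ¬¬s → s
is always true.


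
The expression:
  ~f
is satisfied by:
  {f: False}


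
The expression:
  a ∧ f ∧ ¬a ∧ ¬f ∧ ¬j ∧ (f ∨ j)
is never true.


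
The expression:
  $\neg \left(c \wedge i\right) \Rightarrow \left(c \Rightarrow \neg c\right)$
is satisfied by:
  {i: True, c: False}
  {c: False, i: False}
  {c: True, i: True}


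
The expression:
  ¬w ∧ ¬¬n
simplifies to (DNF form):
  n ∧ ¬w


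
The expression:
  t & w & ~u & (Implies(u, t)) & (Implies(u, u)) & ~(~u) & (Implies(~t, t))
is never true.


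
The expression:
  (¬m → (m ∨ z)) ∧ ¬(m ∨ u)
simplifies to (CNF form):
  z ∧ ¬m ∧ ¬u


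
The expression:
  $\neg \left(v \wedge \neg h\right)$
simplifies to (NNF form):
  $h \vee \neg v$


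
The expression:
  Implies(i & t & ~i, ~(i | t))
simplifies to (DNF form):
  True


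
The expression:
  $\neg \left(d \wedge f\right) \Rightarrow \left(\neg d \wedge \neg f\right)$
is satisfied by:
  {d: False, f: False}
  {f: True, d: True}


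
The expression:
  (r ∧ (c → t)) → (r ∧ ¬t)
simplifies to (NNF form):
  ¬r ∨ ¬t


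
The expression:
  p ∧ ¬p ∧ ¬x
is never true.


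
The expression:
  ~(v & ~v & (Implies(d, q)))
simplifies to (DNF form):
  True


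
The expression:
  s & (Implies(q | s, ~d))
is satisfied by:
  {s: True, d: False}


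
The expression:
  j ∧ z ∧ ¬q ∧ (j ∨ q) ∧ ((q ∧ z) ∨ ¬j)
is never true.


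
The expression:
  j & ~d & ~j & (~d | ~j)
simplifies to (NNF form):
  False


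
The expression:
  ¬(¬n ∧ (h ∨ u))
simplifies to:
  n ∨ (¬h ∧ ¬u)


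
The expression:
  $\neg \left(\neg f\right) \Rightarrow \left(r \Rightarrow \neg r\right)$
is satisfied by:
  {r: False, f: False}
  {f: True, r: False}
  {r: True, f: False}


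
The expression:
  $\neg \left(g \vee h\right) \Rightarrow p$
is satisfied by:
  {p: True, g: True, h: True}
  {p: True, g: True, h: False}
  {p: True, h: True, g: False}
  {p: True, h: False, g: False}
  {g: True, h: True, p: False}
  {g: True, h: False, p: False}
  {h: True, g: False, p: False}


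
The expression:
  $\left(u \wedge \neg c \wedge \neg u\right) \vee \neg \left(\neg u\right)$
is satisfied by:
  {u: True}


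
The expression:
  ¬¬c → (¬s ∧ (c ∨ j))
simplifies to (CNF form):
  ¬c ∨ ¬s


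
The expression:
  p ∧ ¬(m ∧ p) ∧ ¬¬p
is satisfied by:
  {p: True, m: False}


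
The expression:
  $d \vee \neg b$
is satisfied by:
  {d: True, b: False}
  {b: False, d: False}
  {b: True, d: True}


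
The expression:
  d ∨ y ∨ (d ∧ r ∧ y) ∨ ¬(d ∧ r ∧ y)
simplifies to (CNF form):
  True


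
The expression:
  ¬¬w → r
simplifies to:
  r ∨ ¬w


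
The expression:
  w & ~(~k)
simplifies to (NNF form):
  k & w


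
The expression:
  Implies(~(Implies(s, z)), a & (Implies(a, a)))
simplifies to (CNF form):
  a | z | ~s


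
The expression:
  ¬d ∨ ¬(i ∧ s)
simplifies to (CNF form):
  ¬d ∨ ¬i ∨ ¬s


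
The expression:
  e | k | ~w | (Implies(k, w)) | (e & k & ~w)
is always true.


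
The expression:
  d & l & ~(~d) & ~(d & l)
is never true.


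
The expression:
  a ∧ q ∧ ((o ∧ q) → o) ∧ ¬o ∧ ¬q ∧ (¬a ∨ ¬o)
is never true.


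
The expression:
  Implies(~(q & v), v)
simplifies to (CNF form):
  v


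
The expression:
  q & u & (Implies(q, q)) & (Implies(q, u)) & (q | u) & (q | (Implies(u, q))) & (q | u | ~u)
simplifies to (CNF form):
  q & u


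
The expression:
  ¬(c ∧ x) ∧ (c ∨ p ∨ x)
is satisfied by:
  {p: True, c: False, x: False}
  {x: True, p: True, c: False}
  {x: True, p: False, c: False}
  {c: True, p: True, x: False}
  {c: True, p: False, x: False}


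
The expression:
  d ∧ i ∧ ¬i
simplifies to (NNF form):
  False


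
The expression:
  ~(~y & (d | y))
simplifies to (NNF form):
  y | ~d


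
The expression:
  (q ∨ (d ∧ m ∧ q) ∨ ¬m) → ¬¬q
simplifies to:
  m ∨ q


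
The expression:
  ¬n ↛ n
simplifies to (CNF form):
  True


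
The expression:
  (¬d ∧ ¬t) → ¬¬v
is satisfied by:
  {d: True, t: True, v: True}
  {d: True, t: True, v: False}
  {d: True, v: True, t: False}
  {d: True, v: False, t: False}
  {t: True, v: True, d: False}
  {t: True, v: False, d: False}
  {v: True, t: False, d: False}


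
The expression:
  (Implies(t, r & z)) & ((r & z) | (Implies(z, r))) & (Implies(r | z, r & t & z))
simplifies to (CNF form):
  (r | ~z) & (t | ~r) & (z | ~t)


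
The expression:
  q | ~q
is always true.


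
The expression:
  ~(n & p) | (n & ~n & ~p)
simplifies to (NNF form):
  ~n | ~p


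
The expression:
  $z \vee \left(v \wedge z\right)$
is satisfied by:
  {z: True}


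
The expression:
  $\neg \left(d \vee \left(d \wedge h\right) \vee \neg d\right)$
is never true.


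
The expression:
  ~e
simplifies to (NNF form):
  ~e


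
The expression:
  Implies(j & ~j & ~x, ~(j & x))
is always true.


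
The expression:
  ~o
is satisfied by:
  {o: False}


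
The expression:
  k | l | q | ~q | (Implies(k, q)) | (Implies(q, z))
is always true.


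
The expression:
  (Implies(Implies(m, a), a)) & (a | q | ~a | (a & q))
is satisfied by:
  {a: True, m: True}
  {a: True, m: False}
  {m: True, a: False}


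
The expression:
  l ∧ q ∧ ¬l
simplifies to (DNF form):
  False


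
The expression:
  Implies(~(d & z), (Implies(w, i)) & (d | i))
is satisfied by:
  {i: True, d: True, z: True, w: False}
  {i: True, d: True, w: False, z: False}
  {i: True, d: True, z: True, w: True}
  {i: True, d: True, w: True, z: False}
  {i: True, z: True, w: False, d: False}
  {i: True, w: False, z: False, d: False}
  {i: True, z: True, w: True, d: False}
  {i: True, w: True, z: False, d: False}
  {z: True, d: True, w: False, i: False}
  {d: True, w: False, z: False, i: False}
  {z: True, d: True, w: True, i: False}


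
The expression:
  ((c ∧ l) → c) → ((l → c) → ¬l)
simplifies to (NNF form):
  ¬c ∨ ¬l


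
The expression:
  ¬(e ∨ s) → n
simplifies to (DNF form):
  e ∨ n ∨ s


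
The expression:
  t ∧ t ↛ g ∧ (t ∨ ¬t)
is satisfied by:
  {t: True, g: False}


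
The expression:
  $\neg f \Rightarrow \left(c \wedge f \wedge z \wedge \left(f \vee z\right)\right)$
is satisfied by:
  {f: True}


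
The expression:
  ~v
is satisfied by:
  {v: False}


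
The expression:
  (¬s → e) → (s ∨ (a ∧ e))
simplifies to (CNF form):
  a ∨ s ∨ ¬e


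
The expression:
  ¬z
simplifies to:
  ¬z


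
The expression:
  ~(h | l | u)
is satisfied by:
  {h: False, u: False, l: False}


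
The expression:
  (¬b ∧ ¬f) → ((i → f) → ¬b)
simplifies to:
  True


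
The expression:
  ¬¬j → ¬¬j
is always true.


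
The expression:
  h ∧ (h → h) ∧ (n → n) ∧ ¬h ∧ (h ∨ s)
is never true.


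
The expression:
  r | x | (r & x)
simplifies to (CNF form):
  r | x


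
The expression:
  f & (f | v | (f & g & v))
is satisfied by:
  {f: True}


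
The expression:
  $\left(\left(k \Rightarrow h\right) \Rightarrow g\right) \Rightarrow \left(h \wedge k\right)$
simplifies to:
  $\left(h \wedge k\right) \vee \left(\neg g \wedge \neg k\right)$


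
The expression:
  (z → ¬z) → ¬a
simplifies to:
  z ∨ ¬a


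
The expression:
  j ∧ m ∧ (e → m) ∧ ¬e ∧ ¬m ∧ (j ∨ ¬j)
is never true.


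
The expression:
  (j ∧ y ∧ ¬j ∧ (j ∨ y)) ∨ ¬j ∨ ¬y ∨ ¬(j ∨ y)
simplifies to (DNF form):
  ¬j ∨ ¬y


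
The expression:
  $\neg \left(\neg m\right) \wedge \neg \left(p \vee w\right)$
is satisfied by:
  {m: True, p: False, w: False}


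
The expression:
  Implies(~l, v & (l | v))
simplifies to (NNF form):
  l | v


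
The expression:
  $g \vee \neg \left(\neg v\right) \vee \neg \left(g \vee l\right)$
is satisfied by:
  {g: True, v: True, l: False}
  {g: True, l: False, v: False}
  {v: True, l: False, g: False}
  {v: False, l: False, g: False}
  {g: True, v: True, l: True}
  {g: True, l: True, v: False}
  {v: True, l: True, g: False}


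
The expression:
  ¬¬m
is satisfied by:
  {m: True}


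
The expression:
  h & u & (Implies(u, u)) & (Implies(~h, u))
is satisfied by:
  {h: True, u: True}


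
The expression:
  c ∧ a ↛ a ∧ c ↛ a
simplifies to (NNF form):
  False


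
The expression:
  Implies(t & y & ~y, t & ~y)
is always true.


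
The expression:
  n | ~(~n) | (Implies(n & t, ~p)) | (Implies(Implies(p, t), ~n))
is always true.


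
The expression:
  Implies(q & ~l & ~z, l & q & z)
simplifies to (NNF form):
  l | z | ~q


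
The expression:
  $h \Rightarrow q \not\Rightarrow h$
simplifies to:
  $\neg h$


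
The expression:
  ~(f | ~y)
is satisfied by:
  {y: True, f: False}


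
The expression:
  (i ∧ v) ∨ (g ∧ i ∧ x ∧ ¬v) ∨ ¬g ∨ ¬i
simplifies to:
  v ∨ x ∨ ¬g ∨ ¬i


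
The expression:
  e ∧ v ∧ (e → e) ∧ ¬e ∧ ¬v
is never true.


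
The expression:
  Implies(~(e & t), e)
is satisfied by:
  {e: True}


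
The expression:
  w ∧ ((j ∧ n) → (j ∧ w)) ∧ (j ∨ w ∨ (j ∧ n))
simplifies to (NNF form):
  w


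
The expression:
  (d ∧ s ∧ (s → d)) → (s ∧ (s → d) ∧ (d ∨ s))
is always true.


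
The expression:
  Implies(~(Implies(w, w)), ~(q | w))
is always true.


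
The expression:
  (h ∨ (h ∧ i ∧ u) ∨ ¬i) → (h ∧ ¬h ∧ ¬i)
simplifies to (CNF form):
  i ∧ ¬h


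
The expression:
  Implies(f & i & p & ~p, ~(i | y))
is always true.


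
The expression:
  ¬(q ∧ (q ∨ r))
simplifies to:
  ¬q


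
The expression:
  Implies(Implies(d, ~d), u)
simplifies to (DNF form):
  d | u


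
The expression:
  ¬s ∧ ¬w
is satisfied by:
  {w: False, s: False}


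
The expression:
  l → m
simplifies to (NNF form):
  m ∨ ¬l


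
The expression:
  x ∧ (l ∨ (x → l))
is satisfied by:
  {x: True, l: True}


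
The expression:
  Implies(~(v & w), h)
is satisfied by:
  {h: True, w: True, v: True}
  {h: True, w: True, v: False}
  {h: True, v: True, w: False}
  {h: True, v: False, w: False}
  {w: True, v: True, h: False}


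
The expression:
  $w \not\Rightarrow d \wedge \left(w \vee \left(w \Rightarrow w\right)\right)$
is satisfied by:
  {w: True, d: False}


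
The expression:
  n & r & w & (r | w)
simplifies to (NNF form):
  n & r & w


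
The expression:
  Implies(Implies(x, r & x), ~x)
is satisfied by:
  {x: False, r: False}
  {r: True, x: False}
  {x: True, r: False}


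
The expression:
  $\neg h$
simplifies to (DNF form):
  $\neg h$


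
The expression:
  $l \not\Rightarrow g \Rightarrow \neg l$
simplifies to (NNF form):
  $g \vee \neg l$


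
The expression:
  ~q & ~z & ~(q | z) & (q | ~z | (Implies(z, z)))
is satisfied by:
  {q: False, z: False}


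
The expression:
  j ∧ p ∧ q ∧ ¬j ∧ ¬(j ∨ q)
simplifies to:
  False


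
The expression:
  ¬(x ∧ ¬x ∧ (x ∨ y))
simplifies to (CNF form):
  True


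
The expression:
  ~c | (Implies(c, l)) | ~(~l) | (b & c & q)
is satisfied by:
  {b: True, l: True, q: True, c: False}
  {b: True, l: True, q: False, c: False}
  {l: True, q: True, c: False, b: False}
  {l: True, q: False, c: False, b: False}
  {b: True, q: True, c: False, l: False}
  {b: True, q: False, c: False, l: False}
  {q: True, b: False, c: False, l: False}
  {q: False, b: False, c: False, l: False}
  {b: True, l: True, c: True, q: True}
  {b: True, l: True, c: True, q: False}
  {l: True, c: True, q: True, b: False}
  {l: True, c: True, q: False, b: False}
  {b: True, c: True, q: True, l: False}


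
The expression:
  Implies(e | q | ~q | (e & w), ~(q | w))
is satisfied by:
  {q: False, w: False}


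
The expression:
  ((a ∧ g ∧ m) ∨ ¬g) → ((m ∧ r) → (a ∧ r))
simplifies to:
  a ∨ g ∨ ¬m ∨ ¬r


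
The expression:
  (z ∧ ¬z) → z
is always true.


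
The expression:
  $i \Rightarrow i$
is always true.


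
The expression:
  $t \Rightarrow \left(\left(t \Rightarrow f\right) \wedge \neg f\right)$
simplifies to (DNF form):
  $\neg t$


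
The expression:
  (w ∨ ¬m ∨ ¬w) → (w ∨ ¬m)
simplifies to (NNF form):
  w ∨ ¬m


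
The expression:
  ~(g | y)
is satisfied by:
  {g: False, y: False}


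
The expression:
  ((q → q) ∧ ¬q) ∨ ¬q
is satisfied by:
  {q: False}


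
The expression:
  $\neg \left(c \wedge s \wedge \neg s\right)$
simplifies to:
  $\text{True}$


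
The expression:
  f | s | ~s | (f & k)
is always true.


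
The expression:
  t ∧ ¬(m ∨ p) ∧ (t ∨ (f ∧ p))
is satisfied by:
  {t: True, p: False, m: False}


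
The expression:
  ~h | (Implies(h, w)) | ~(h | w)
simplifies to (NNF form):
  w | ~h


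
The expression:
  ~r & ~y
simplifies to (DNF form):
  ~r & ~y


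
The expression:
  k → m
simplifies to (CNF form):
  m ∨ ¬k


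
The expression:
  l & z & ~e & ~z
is never true.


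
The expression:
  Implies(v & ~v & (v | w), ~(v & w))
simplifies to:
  True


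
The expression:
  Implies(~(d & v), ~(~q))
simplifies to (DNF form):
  q | (d & v)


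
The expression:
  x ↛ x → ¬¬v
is always true.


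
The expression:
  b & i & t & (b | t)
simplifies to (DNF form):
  b & i & t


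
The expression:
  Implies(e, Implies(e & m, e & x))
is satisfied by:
  {x: True, m: False, e: False}
  {m: False, e: False, x: False}
  {e: True, x: True, m: False}
  {e: True, m: False, x: False}
  {x: True, m: True, e: False}
  {m: True, x: False, e: False}
  {e: True, m: True, x: True}


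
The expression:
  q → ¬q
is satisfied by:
  {q: False}


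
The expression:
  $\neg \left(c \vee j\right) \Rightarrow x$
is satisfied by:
  {x: True, c: True, j: True}
  {x: True, c: True, j: False}
  {x: True, j: True, c: False}
  {x: True, j: False, c: False}
  {c: True, j: True, x: False}
  {c: True, j: False, x: False}
  {j: True, c: False, x: False}


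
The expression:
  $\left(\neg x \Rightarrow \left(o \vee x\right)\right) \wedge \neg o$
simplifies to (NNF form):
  $x \wedge \neg o$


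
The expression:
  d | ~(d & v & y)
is always true.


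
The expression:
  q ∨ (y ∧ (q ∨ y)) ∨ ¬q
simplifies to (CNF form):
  True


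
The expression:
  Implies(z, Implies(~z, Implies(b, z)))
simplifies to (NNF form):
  True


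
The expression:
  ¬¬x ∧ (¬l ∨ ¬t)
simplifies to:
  x ∧ (¬l ∨ ¬t)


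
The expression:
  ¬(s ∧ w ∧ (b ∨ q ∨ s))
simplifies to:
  ¬s ∨ ¬w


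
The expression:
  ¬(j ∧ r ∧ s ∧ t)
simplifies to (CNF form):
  ¬j ∨ ¬r ∨ ¬s ∨ ¬t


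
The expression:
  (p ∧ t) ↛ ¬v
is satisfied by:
  {t: True, p: True, v: True}


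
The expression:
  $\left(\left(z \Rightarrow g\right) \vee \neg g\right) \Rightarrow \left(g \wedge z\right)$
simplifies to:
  $g \wedge z$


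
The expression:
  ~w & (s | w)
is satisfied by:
  {s: True, w: False}


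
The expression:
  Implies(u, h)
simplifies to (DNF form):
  h | ~u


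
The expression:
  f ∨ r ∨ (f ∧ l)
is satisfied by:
  {r: True, f: True}
  {r: True, f: False}
  {f: True, r: False}


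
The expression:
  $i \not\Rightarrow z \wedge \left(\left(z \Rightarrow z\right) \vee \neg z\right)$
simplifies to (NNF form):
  $i \wedge \neg z$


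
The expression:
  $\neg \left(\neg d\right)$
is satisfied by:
  {d: True}


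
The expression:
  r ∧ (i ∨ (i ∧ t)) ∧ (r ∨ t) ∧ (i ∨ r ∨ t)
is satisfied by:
  {r: True, i: True}


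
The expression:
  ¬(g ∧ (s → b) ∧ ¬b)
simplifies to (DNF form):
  b ∨ s ∨ ¬g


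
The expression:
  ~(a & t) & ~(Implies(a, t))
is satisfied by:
  {a: True, t: False}


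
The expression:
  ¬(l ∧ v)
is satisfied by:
  {l: False, v: False}
  {v: True, l: False}
  {l: True, v: False}


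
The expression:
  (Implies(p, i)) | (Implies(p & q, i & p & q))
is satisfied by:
  {i: True, p: False, q: False}
  {p: False, q: False, i: False}
  {i: True, q: True, p: False}
  {q: True, p: False, i: False}
  {i: True, p: True, q: False}
  {p: True, i: False, q: False}
  {i: True, q: True, p: True}


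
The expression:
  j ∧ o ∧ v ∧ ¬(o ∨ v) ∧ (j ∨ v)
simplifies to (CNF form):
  False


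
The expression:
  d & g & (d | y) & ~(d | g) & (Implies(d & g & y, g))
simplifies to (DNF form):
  False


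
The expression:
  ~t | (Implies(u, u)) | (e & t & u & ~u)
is always true.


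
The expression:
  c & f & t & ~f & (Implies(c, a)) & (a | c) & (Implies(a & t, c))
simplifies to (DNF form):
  False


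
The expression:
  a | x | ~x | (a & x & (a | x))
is always true.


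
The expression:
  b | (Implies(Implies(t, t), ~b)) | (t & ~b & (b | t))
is always true.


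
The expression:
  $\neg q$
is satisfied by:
  {q: False}


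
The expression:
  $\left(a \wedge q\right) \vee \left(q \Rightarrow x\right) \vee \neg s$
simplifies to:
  $a \vee x \vee \neg q \vee \neg s$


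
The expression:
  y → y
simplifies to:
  True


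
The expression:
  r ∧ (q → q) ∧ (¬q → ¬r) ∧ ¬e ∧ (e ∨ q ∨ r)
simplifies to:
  q ∧ r ∧ ¬e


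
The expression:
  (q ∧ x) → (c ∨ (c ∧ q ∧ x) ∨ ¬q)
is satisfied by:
  {c: True, q: False, x: False}
  {q: False, x: False, c: False}
  {c: True, x: True, q: False}
  {x: True, q: False, c: False}
  {c: True, q: True, x: False}
  {q: True, c: False, x: False}
  {c: True, x: True, q: True}


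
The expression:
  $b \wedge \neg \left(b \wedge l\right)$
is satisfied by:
  {b: True, l: False}


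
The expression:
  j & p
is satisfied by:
  {p: True, j: True}


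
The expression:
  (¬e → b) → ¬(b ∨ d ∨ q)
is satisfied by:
  {q: False, e: False, b: False, d: False}
  {d: True, q: False, e: False, b: False}
  {q: True, d: False, e: False, b: False}
  {d: True, q: True, e: False, b: False}
  {e: True, d: False, q: False, b: False}


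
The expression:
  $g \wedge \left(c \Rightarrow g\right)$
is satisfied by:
  {g: True}


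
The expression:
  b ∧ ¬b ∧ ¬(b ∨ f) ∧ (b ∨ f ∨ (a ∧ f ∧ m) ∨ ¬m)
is never true.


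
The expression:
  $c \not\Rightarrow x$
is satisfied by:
  {c: True, x: False}


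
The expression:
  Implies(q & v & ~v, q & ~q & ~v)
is always true.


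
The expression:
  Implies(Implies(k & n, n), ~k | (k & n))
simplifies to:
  n | ~k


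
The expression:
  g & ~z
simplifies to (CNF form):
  g & ~z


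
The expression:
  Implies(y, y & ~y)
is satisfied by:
  {y: False}


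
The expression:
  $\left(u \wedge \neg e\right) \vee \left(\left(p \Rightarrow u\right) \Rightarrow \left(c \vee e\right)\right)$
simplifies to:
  $c \vee e \vee p \vee u$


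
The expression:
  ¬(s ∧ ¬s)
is always true.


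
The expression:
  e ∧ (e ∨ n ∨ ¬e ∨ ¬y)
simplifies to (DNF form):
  e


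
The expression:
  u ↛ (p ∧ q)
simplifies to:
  u ∧ (¬p ∨ ¬q)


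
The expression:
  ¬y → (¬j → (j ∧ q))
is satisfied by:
  {y: True, j: True}
  {y: True, j: False}
  {j: True, y: False}


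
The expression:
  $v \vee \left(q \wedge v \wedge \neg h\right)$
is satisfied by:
  {v: True}


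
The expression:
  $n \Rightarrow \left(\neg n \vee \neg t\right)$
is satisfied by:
  {t: False, n: False}
  {n: True, t: False}
  {t: True, n: False}


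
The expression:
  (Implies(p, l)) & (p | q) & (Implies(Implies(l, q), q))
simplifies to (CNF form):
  (l | q) & (p | q) & (l | ~p) & (p | ~p)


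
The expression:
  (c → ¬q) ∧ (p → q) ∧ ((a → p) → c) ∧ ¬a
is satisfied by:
  {c: True, q: False, p: False, a: False}


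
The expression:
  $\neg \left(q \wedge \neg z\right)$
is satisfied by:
  {z: True, q: False}
  {q: False, z: False}
  {q: True, z: True}


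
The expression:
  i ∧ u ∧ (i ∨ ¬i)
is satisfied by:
  {i: True, u: True}


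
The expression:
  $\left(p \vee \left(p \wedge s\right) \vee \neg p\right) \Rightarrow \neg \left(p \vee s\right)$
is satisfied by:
  {p: False, s: False}


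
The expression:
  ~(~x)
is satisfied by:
  {x: True}


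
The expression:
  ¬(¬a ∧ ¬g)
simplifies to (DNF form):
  a ∨ g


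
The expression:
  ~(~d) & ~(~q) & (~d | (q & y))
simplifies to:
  d & q & y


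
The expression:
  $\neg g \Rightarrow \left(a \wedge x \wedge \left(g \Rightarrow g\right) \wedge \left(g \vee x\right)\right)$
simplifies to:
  $g \vee \left(a \wedge x\right)$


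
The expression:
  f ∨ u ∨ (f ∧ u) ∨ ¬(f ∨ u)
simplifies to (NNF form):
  True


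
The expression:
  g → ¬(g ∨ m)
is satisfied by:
  {g: False}


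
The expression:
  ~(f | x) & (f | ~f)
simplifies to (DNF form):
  ~f & ~x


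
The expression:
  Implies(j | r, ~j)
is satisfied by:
  {j: False}


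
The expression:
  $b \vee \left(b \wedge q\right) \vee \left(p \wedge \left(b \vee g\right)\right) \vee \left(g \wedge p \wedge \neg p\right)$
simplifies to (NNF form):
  $b \vee \left(g \wedge p\right)$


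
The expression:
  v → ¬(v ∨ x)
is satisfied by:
  {v: False}


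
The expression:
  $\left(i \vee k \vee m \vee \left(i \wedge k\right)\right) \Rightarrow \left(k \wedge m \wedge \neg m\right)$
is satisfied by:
  {i: False, k: False, m: False}


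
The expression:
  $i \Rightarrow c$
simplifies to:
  $c \vee \neg i$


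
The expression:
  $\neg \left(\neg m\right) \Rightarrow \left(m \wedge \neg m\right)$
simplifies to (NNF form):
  $\neg m$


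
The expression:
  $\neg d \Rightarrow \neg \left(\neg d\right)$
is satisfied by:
  {d: True}


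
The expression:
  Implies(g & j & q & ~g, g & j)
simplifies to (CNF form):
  True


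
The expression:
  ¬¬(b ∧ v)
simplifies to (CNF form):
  b ∧ v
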